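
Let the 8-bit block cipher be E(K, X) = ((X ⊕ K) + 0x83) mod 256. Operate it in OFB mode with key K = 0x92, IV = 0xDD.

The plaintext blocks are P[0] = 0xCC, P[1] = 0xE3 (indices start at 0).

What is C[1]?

OFB encryption: S_i = E(K, S_{i−1}) with S_{−1} = IV; C_i = P_i ⊕ S_i.
C[0]: S = E(K, 0xDD) = 0xD2; 0xCC ⊕ 0xD2 = 0x1E.
C[1]: S = E(K, 0xD2) = 0xC3; 0xE3 ⊕ 0xC3 = 0x20.

C[1] = 0x20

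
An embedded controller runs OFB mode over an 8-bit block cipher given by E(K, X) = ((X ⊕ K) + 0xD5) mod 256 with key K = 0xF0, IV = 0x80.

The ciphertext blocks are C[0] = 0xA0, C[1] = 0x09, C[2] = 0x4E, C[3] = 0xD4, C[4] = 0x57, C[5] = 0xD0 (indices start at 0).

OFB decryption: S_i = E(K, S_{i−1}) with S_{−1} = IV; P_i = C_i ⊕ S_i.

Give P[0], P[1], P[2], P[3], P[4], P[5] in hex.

P[0]: S = E(K, 0x80) = 0x45; 0xA0 ⊕ 0x45 = 0xE5.
P[1]: S = E(K, 0x45) = 0x8A; 0x09 ⊕ 0x8A = 0x83.
P[2]: S = E(K, 0x8A) = 0x4F; 0x4E ⊕ 0x4F = 0x01.
P[3]: S = E(K, 0x4F) = 0x94; 0xD4 ⊕ 0x94 = 0x40.
P[4]: S = E(K, 0x94) = 0x39; 0x57 ⊕ 0x39 = 0x6E.
P[5]: S = E(K, 0x39) = 0x9E; 0xD0 ⊕ 0x9E = 0x4E.

P[0] = 0xE5, P[1] = 0x83, P[2] = 0x01, P[3] = 0x40, P[4] = 0x6E, P[5] = 0x4E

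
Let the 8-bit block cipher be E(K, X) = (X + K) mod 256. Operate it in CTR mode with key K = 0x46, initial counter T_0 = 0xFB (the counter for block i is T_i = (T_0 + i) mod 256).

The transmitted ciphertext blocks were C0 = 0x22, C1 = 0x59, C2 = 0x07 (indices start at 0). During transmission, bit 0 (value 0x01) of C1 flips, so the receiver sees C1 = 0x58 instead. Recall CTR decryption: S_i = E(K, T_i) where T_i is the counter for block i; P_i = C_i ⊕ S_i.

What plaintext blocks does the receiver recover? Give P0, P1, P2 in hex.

P0 = 0x63, P1 = 0x1A, P2 = 0x44

Only C1 changed, to 0x58. In CTR, a change in C_i flips the same bit in P_i only; the keystream is unaffected. Decrypting the received ciphertext:
P0: T = 0xFB, S = E(K, T) = 0x41; 0x22 ⊕ 0x41 = 0x63.
P1: T = 0xFC, S = E(K, T) = 0x42; 0x58 ⊕ 0x42 = 0x1A.
P2: T = 0xFD, S = E(K, T) = 0x43; 0x07 ⊕ 0x43 = 0x44.
Blocks that differ from the original plaintext: P1.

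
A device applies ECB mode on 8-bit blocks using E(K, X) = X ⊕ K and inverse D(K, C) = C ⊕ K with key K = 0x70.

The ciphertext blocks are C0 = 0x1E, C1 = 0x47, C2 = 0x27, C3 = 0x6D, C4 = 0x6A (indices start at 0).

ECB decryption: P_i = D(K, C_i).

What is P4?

P4 = 0x1A

P4: D(K, 0x6A) = 0x1A.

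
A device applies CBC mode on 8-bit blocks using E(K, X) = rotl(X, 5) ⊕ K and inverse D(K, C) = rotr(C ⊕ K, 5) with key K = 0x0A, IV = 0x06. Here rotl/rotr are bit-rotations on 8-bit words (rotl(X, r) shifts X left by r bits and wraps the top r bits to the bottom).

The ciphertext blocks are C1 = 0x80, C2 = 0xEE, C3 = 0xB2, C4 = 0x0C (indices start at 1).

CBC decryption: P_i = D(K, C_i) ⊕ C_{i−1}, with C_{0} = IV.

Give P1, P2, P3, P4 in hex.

P1 = 0x52, P2 = 0xA7, P3 = 0x2B, P4 = 0x82

P1: D(K, 0x80) = 0x54; 0x54 ⊕ 0x06 = 0x52.
P2: D(K, 0xEE) = 0x27; 0x27 ⊕ 0x80 = 0xA7.
P3: D(K, 0xB2) = 0xC5; 0xC5 ⊕ 0xEE = 0x2B.
P4: D(K, 0x0C) = 0x30; 0x30 ⊕ 0xB2 = 0x82.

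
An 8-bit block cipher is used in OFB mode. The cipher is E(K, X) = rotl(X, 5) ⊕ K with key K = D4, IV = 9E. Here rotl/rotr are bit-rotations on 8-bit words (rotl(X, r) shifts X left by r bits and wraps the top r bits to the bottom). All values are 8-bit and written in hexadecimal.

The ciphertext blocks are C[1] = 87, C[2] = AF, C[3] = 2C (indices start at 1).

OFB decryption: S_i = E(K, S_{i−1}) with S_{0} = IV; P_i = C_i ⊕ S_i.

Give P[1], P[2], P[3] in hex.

P[1] = 80, P[2] = 9B, P[3] = 7E

P[1]: S = E(K, 9E) = 07; 87 ⊕ 07 = 80.
P[2]: S = E(K, 07) = 34; AF ⊕ 34 = 9B.
P[3]: S = E(K, 34) = 52; 2C ⊕ 52 = 7E.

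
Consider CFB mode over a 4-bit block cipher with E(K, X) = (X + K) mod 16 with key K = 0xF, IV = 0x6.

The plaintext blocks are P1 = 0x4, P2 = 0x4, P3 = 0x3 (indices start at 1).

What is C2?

CFB encryption: C_i = P_i ⊕ E(K, C_{i−1}), with C_{0} = IV.
C1: E(K, 0x6) = 0x5; 0x4 ⊕ 0x5 = 0x1.
C2: E(K, 0x1) = 0x0; 0x4 ⊕ 0x0 = 0x4.

C2 = 0x4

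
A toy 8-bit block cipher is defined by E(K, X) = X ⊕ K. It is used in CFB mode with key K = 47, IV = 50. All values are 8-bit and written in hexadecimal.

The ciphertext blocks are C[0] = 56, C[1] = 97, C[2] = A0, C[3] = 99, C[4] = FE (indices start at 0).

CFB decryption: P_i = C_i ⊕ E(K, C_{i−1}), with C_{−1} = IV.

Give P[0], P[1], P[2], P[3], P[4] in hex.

P[0] = 41, P[1] = 86, P[2] = 70, P[3] = 7E, P[4] = 20

P[0]: E(K, 50) = 17; 56 ⊕ 17 = 41.
P[1]: E(K, 56) = 11; 97 ⊕ 11 = 86.
P[2]: E(K, 97) = D0; A0 ⊕ D0 = 70.
P[3]: E(K, A0) = E7; 99 ⊕ E7 = 7E.
P[4]: E(K, 99) = DE; FE ⊕ DE = 20.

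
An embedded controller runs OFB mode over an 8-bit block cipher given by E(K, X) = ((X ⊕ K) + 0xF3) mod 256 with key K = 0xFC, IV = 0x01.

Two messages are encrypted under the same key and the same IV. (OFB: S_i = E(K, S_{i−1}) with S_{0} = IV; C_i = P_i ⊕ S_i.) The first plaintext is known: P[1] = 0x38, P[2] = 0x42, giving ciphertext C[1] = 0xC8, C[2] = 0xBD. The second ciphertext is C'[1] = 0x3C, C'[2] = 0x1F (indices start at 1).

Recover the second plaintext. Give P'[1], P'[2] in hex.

P'[1] = 0xCC, P'[2] = 0xE0

In OFB with a reused IV, both messages share the same keystream S_i, so C_i ⊕ C'_i = P_i ⊕ P'_i and thus P'_i = P_i ⊕ C_i ⊕ C'_i.
P'[1]: 0x38 ⊕ 0xC8 ⊕ 0x3C = 0xCC.
P'[2]: 0x42 ⊕ 0xBD ⊕ 0x1F = 0xE0.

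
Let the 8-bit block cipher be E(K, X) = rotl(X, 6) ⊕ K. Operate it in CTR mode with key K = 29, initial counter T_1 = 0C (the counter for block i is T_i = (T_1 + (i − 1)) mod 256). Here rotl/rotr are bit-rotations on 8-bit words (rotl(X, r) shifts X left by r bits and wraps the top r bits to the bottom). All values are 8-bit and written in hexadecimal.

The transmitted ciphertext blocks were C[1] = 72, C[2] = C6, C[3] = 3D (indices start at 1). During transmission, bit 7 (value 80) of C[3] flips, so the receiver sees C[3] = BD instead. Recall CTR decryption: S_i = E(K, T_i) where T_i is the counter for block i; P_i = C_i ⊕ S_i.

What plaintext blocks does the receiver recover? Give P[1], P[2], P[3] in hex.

P[1] = 58, P[2] = AC, P[3] = 17

Only C[3] changed, to BD. In CTR, a change in C_i flips the same bit in P_i only; the keystream is unaffected. Decrypting the received ciphertext:
P[1]: T = 0C, S = E(K, T) = 2A; 72 ⊕ 2A = 58.
P[2]: T = 0D, S = E(K, T) = 6A; C6 ⊕ 6A = AC.
P[3]: T = 0E, S = E(K, T) = AA; BD ⊕ AA = 17.
Blocks that differ from the original plaintext: P[3].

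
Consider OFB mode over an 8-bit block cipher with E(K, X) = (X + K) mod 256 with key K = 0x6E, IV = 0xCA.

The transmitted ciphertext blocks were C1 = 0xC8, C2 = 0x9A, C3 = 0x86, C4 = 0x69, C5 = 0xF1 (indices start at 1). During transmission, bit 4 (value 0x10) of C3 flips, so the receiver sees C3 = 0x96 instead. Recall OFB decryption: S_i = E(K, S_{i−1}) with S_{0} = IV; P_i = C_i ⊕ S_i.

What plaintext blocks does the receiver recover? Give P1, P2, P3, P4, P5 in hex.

Only C3 changed, to 0x96. In OFB, a change in C_i flips the same bit in P_i only; the keystream is unaffected. Decrypting the received ciphertext:
P1: S = E(K, 0xCA) = 0x38; 0xC8 ⊕ 0x38 = 0xF0.
P2: S = E(K, 0x38) = 0xA6; 0x9A ⊕ 0xA6 = 0x3C.
P3: S = E(K, 0xA6) = 0x14; 0x96 ⊕ 0x14 = 0x82.
P4: S = E(K, 0x14) = 0x82; 0x69 ⊕ 0x82 = 0xEB.
P5: S = E(K, 0x82) = 0xF0; 0xF1 ⊕ 0xF0 = 0x01.
Blocks that differ from the original plaintext: P3.

P1 = 0xF0, P2 = 0x3C, P3 = 0x82, P4 = 0xEB, P5 = 0x01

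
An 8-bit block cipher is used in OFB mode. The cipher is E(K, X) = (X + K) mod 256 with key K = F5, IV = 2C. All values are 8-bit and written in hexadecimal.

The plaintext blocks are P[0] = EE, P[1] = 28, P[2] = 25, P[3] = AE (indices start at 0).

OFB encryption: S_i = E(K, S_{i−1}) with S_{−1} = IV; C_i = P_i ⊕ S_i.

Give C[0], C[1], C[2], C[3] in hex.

C[0] = CF, C[1] = 3E, C[2] = 2E, C[3] = AE

C[0]: S = E(K, 2C) = 21; EE ⊕ 21 = CF.
C[1]: S = E(K, 21) = 16; 28 ⊕ 16 = 3E.
C[2]: S = E(K, 16) = 0B; 25 ⊕ 0B = 2E.
C[3]: S = E(K, 0B) = 00; AE ⊕ 00 = AE.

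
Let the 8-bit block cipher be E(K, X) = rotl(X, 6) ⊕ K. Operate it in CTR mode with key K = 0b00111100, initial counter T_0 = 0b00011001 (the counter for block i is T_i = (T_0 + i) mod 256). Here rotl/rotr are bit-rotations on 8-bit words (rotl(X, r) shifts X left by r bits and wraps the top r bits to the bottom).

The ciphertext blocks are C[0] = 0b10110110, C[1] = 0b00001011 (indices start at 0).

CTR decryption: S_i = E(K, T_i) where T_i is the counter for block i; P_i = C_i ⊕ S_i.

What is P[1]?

P[1]: T = 0b00011010, S = E(K, T) = 0b10111010; 0b00001011 ⊕ 0b10111010 = 0b10110001.

P[1] = 0b10110001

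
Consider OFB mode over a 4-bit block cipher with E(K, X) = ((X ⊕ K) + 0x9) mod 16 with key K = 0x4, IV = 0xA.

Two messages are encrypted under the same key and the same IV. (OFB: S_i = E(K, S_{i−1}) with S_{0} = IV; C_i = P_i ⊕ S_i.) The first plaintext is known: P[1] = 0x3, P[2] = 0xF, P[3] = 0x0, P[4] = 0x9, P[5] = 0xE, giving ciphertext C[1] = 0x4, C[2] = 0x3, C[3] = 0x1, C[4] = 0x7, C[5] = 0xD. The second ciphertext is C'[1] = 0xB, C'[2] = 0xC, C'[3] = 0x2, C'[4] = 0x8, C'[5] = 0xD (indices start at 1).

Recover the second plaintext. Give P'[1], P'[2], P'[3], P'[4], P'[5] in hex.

P'[1] = 0xC, P'[2] = 0x0, P'[3] = 0x3, P'[4] = 0x6, P'[5] = 0xE

In OFB with a reused IV, both messages share the same keystream S_i, so C_i ⊕ C'_i = P_i ⊕ P'_i and thus P'_i = P_i ⊕ C_i ⊕ C'_i.
P'[1]: 0x3 ⊕ 0x4 ⊕ 0xB = 0xC.
P'[2]: 0xF ⊕ 0x3 ⊕ 0xC = 0x0.
P'[3]: 0x0 ⊕ 0x1 ⊕ 0x2 = 0x3.
P'[4]: 0x9 ⊕ 0x7 ⊕ 0x8 = 0x6.
P'[5]: 0xE ⊕ 0xD ⊕ 0xD = 0xE.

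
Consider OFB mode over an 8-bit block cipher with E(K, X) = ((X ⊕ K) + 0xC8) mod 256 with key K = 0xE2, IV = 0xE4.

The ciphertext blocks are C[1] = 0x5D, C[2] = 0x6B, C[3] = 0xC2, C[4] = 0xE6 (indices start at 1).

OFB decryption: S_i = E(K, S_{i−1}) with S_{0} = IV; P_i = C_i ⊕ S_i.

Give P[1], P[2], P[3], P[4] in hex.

P[1]: S = E(K, 0xE4) = 0xCE; 0x5D ⊕ 0xCE = 0x93.
P[2]: S = E(K, 0xCE) = 0xF4; 0x6B ⊕ 0xF4 = 0x9F.
P[3]: S = E(K, 0xF4) = 0xDE; 0xC2 ⊕ 0xDE = 0x1C.
P[4]: S = E(K, 0xDE) = 0x04; 0xE6 ⊕ 0x04 = 0xE2.

P[1] = 0x93, P[2] = 0x9F, P[3] = 0x1C, P[4] = 0xE2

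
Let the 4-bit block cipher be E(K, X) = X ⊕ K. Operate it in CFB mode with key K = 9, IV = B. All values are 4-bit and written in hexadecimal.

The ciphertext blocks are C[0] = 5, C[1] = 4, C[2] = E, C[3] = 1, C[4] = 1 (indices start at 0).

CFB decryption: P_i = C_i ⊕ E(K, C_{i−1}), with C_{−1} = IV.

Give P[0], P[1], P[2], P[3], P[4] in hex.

P[0] = 7, P[1] = 8, P[2] = 3, P[3] = 6, P[4] = 9

P[0]: E(K, B) = 2; 5 ⊕ 2 = 7.
P[1]: E(K, 5) = C; 4 ⊕ C = 8.
P[2]: E(K, 4) = D; E ⊕ D = 3.
P[3]: E(K, E) = 7; 1 ⊕ 7 = 6.
P[4]: E(K, 1) = 8; 1 ⊕ 8 = 9.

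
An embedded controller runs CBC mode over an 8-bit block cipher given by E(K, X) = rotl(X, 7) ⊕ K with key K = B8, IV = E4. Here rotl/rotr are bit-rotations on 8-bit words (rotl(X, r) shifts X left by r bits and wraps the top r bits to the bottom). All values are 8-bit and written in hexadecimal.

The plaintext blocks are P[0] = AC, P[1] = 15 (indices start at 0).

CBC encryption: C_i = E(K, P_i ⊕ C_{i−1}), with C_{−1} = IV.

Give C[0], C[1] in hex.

C[0] = 9C, C[1] = 7C

C[0]: P[0] ⊕ E4 = 48; E(K, 48) = 9C.
C[1]: P[1] ⊕ 9C = 89; E(K, 89) = 7C.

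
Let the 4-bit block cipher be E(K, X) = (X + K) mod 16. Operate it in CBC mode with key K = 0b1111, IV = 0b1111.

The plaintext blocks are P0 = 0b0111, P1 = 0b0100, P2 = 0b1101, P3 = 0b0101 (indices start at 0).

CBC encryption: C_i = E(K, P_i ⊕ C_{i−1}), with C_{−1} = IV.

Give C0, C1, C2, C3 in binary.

C0: P0 ⊕ 0b1111 = 0b1000; E(K, 0b1000) = 0b0111.
C1: P1 ⊕ 0b0111 = 0b0011; E(K, 0b0011) = 0b0010.
C2: P2 ⊕ 0b0010 = 0b1111; E(K, 0b1111) = 0b1110.
C3: P3 ⊕ 0b1110 = 0b1011; E(K, 0b1011) = 0b1010.

C0 = 0b0111, C1 = 0b0010, C2 = 0b1110, C3 = 0b1010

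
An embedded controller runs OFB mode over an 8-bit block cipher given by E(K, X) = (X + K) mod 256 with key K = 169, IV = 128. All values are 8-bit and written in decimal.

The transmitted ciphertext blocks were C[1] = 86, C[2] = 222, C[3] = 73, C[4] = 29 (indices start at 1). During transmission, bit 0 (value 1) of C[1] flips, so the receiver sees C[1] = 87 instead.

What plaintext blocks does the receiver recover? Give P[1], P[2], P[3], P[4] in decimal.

OFB decryption: S_i = E(K, S_{i−1}) with S_{0} = IV; P_i = C_i ⊕ S_i.
Only C[1] changed, to 87. In OFB, a change in C_i flips the same bit in P_i only; the keystream is unaffected. Decrypting the received ciphertext:
P[1]: S = E(K, 128) = 41; 87 ⊕ 41 = 126.
P[2]: S = E(K, 41) = 210; 222 ⊕ 210 = 12.
P[3]: S = E(K, 210) = 123; 73 ⊕ 123 = 50.
P[4]: S = E(K, 123) = 36; 29 ⊕ 36 = 57.
Blocks that differ from the original plaintext: P[1].

P[1] = 126, P[2] = 12, P[3] = 50, P[4] = 57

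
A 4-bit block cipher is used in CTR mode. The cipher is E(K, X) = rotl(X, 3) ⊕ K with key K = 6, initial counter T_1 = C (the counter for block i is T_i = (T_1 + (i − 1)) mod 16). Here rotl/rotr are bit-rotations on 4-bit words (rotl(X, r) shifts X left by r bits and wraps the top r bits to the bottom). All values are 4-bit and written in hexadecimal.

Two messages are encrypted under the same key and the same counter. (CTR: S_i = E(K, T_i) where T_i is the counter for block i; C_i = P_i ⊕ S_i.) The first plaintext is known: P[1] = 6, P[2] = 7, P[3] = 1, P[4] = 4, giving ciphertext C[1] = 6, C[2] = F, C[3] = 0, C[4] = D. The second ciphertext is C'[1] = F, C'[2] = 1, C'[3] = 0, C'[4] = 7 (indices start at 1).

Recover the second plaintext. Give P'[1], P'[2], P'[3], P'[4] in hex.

P'[1] = F, P'[2] = 9, P'[3] = 1, P'[4] = E

In CTR with a reused counter, both messages share the same keystream S_i, so C_i ⊕ C'_i = P_i ⊕ P'_i and thus P'_i = P_i ⊕ C_i ⊕ C'_i.
P'[1]: 6 ⊕ 6 ⊕ F = F.
P'[2]: 7 ⊕ F ⊕ 1 = 9.
P'[3]: 1 ⊕ 0 ⊕ 0 = 1.
P'[4]: 4 ⊕ D ⊕ 7 = E.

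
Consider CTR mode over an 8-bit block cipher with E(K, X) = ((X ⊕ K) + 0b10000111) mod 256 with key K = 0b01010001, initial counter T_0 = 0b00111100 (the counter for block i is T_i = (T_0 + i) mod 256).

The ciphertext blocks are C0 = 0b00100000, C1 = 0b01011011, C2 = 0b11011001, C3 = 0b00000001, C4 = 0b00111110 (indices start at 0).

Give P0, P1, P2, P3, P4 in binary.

P0 = 0b11010100, P1 = 0b10101000, P2 = 0b00101111, P3 = 0b11110100, P4 = 0b10100110

CTR decryption: S_i = E(K, T_i) where T_i is the counter for block i; P_i = C_i ⊕ S_i.
P0: T = 0b00111100, S = E(K, T) = 0b11110100; 0b00100000 ⊕ 0b11110100 = 0b11010100.
P1: T = 0b00111101, S = E(K, T) = 0b11110011; 0b01011011 ⊕ 0b11110011 = 0b10101000.
P2: T = 0b00111110, S = E(K, T) = 0b11110110; 0b11011001 ⊕ 0b11110110 = 0b00101111.
P3: T = 0b00111111, S = E(K, T) = 0b11110101; 0b00000001 ⊕ 0b11110101 = 0b11110100.
P4: T = 0b01000000, S = E(K, T) = 0b10011000; 0b00111110 ⊕ 0b10011000 = 0b10100110.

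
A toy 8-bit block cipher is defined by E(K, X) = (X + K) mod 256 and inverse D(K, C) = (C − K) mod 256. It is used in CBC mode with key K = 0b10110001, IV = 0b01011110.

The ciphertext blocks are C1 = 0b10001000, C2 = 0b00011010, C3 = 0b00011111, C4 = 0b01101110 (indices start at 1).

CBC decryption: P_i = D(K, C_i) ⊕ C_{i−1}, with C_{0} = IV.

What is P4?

P4: D(K, 0b01101110) = 0b10111101; 0b10111101 ⊕ 0b00011111 = 0b10100010.

P4 = 0b10100010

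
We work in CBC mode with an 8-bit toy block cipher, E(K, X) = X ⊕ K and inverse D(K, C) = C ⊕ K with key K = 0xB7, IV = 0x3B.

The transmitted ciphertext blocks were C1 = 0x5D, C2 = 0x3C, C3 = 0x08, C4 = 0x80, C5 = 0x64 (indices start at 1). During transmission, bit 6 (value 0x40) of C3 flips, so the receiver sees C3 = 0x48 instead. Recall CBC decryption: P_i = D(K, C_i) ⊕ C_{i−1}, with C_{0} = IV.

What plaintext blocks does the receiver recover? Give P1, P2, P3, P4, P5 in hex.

Only C3 changed, to 0x48. In CBC, a change in C_i garbles P_i and flips the same bit in P_{i+1}. Decrypting the received ciphertext:
P1: D(K, 0x5D) = 0xEA; 0xEA ⊕ 0x3B = 0xD1.
P2: D(K, 0x3C) = 0x8B; 0x8B ⊕ 0x5D = 0xD6.
P3: D(K, 0x48) = 0xFF; 0xFF ⊕ 0x3C = 0xC3.
P4: D(K, 0x80) = 0x37; 0x37 ⊕ 0x48 = 0x7F.
P5: D(K, 0x64) = 0xD3; 0xD3 ⊕ 0x80 = 0x53.
Blocks that differ from the original plaintext: P3, P4.

P1 = 0xD1, P2 = 0xD6, P3 = 0xC3, P4 = 0x7F, P5 = 0x53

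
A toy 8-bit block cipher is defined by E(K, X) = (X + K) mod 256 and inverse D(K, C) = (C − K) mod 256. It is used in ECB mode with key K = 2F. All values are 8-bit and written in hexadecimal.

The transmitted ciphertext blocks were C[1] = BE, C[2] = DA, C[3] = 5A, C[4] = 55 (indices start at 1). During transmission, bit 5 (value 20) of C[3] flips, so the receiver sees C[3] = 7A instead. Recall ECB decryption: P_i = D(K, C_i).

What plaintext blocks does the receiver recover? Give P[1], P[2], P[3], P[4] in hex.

Only C[3] changed, to 7A. In ECB, a change in C_i affects only P_i. Decrypting the received ciphertext:
P[1]: D(K, BE) = 8F.
P[2]: D(K, DA) = AB.
P[3]: D(K, 7A) = 4B.
P[4]: D(K, 55) = 26.
Blocks that differ from the original plaintext: P[3].

P[1] = 8F, P[2] = AB, P[3] = 4B, P[4] = 26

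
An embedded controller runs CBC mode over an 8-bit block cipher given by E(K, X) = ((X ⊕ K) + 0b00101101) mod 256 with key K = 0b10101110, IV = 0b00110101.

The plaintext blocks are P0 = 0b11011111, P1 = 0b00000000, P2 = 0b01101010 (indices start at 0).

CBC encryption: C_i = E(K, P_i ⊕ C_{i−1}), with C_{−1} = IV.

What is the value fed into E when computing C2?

0b01100110

C0: P0 ⊕ 0b00110101 = 0b11101010; E(K, 0b11101010) = 0b01110001.
C1: P1 ⊕ 0b01110001 = 0b01110001; E(K, 0b01110001) = 0b00001100.
C2: P2 ⊕ 0b00001100 = 0b01100110; E(K, 0b01100110) = 0b11110101.
So the input to E for block 2 is 0b01100110.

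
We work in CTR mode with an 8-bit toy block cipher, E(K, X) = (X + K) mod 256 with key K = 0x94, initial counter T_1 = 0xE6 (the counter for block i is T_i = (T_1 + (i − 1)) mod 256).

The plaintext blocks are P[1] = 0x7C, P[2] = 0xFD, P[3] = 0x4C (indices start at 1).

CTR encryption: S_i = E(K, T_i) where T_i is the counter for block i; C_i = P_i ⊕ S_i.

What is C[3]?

C[1]: T = 0xE6, S = E(K, T) = 0x7A; 0x7C ⊕ 0x7A = 0x06.
C[2]: T = 0xE7, S = E(K, T) = 0x7B; 0xFD ⊕ 0x7B = 0x86.
C[3]: T = 0xE8, S = E(K, T) = 0x7C; 0x4C ⊕ 0x7C = 0x30.

C[3] = 0x30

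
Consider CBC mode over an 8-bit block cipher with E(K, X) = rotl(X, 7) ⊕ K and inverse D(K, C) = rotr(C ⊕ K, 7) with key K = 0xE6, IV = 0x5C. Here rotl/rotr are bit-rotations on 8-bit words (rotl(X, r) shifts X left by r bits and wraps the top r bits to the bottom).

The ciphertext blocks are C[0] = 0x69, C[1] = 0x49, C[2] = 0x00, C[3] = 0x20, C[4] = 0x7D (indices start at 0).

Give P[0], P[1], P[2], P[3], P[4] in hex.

CBC decryption: P_i = D(K, C_i) ⊕ C_{i−1}, with C_{−1} = IV.
P[0]: D(K, 0x69) = 0x1F; 0x1F ⊕ 0x5C = 0x43.
P[1]: D(K, 0x49) = 0x5F; 0x5F ⊕ 0x69 = 0x36.
P[2]: D(K, 0x00) = 0xCD; 0xCD ⊕ 0x49 = 0x84.
P[3]: D(K, 0x20) = 0x8D; 0x8D ⊕ 0x00 = 0x8D.
P[4]: D(K, 0x7D) = 0x37; 0x37 ⊕ 0x20 = 0x17.

P[0] = 0x43, P[1] = 0x36, P[2] = 0x84, P[3] = 0x8D, P[4] = 0x17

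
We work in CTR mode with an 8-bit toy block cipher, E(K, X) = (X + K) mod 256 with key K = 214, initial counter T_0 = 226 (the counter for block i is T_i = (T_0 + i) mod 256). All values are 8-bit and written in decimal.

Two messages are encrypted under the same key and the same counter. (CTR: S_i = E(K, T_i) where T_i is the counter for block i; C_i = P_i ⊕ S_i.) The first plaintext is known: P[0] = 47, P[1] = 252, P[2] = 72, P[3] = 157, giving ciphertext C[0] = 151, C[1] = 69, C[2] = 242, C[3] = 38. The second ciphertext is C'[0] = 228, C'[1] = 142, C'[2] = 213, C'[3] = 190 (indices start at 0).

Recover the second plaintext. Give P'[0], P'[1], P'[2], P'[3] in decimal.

In CTR with a reused counter, both messages share the same keystream S_i, so C_i ⊕ C'_i = P_i ⊕ P'_i and thus P'_i = P_i ⊕ C_i ⊕ C'_i.
P'[0]: 47 ⊕ 151 ⊕ 228 = 92.
P'[1]: 252 ⊕ 69 ⊕ 142 = 55.
P'[2]: 72 ⊕ 242 ⊕ 213 = 111.
P'[3]: 157 ⊕ 38 ⊕ 190 = 5.

P'[0] = 92, P'[1] = 55, P'[2] = 111, P'[3] = 5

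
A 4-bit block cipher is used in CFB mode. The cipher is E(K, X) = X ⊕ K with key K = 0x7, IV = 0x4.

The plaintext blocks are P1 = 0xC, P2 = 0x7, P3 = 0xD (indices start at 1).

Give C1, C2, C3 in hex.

C1 = 0xF, C2 = 0xF, C3 = 0x5

CFB encryption: C_i = P_i ⊕ E(K, C_{i−1}), with C_{0} = IV.
C1: E(K, 0x4) = 0x3; 0xC ⊕ 0x3 = 0xF.
C2: E(K, 0xF) = 0x8; 0x7 ⊕ 0x8 = 0xF.
C3: E(K, 0xF) = 0x8; 0xD ⊕ 0x8 = 0x5.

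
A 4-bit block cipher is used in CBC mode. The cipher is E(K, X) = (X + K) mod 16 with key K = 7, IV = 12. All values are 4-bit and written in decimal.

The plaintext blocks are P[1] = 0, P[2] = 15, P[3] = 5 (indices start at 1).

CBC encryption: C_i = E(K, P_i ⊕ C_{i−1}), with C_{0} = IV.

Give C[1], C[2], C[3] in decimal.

C[1] = 3, C[2] = 3, C[3] = 13

C[1]: P[1] ⊕ 12 = 12; E(K, 12) = 3.
C[2]: P[2] ⊕ 3 = 12; E(K, 12) = 3.
C[3]: P[3] ⊕ 3 = 6; E(K, 6) = 13.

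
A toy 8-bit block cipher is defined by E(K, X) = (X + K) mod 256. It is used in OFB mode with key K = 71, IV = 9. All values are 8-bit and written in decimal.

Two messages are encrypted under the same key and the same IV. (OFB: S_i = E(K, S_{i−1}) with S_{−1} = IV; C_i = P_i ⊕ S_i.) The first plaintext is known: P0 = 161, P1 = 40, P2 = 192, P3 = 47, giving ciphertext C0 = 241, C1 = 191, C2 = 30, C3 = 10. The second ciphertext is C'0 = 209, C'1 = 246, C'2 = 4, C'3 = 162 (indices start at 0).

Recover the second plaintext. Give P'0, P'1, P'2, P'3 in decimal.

In OFB with a reused IV, both messages share the same keystream S_i, so C_i ⊕ C'_i = P_i ⊕ P'_i and thus P'_i = P_i ⊕ C_i ⊕ C'_i.
P'0: 161 ⊕ 241 ⊕ 209 = 129.
P'1: 40 ⊕ 191 ⊕ 246 = 97.
P'2: 192 ⊕ 30 ⊕ 4 = 218.
P'3: 47 ⊕ 10 ⊕ 162 = 135.

P'0 = 129, P'1 = 97, P'2 = 218, P'3 = 135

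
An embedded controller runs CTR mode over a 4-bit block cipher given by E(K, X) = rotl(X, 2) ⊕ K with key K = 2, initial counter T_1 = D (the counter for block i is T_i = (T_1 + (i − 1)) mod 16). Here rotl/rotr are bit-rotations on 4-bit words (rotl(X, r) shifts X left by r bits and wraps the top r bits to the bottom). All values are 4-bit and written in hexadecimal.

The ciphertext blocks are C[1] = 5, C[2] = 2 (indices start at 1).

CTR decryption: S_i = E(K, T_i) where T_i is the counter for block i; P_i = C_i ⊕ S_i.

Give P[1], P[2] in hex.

P[1] = 0, P[2] = B

P[1]: T = D, S = E(K, T) = 5; 5 ⊕ 5 = 0.
P[2]: T = E, S = E(K, T) = 9; 2 ⊕ 9 = B.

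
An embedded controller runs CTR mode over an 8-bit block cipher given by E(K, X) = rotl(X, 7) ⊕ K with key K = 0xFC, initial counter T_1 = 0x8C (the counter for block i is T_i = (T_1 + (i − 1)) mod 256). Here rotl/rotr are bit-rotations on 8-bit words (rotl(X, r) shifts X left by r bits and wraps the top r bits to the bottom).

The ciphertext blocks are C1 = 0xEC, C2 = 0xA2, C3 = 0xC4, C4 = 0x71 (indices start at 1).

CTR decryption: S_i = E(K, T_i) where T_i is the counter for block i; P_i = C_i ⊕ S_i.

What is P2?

P2 = 0x98

P2: T = 0x8D, S = E(K, T) = 0x3A; 0xA2 ⊕ 0x3A = 0x98.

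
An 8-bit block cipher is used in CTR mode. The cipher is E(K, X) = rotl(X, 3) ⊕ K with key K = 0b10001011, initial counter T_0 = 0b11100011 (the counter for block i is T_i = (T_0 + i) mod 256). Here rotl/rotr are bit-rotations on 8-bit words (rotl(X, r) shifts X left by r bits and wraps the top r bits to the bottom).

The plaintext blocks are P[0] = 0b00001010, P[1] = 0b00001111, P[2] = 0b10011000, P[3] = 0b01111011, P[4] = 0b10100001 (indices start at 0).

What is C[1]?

C[1] = 0b10100011

CTR encryption: S_i = E(K, T_i) where T_i is the counter for block i; C_i = P_i ⊕ S_i.
C[0]: T = 0b11100011, S = E(K, T) = 0b10010100; 0b00001010 ⊕ 0b10010100 = 0b10011110.
C[1]: T = 0b11100100, S = E(K, T) = 0b10101100; 0b00001111 ⊕ 0b10101100 = 0b10100011.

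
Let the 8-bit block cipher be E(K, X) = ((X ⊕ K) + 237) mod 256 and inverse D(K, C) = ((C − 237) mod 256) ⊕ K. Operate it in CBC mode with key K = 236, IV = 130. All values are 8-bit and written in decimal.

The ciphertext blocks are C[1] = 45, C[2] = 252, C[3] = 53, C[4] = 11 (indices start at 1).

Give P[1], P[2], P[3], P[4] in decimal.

P[1] = 46, P[2] = 206, P[3] = 88, P[4] = 199

CBC decryption: P_i = D(K, C_i) ⊕ C_{i−1}, with C_{0} = IV.
P[1]: D(K, 45) = 172; 172 ⊕ 130 = 46.
P[2]: D(K, 252) = 227; 227 ⊕ 45 = 206.
P[3]: D(K, 53) = 164; 164 ⊕ 252 = 88.
P[4]: D(K, 11) = 242; 242 ⊕ 53 = 199.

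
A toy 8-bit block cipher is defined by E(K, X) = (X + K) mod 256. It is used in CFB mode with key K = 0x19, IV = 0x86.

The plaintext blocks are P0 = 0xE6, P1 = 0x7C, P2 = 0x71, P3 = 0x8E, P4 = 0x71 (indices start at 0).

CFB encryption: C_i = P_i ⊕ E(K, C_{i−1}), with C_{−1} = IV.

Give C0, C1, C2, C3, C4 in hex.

C0: E(K, 0x86) = 0x9F; 0xE6 ⊕ 0x9F = 0x79.
C1: E(K, 0x79) = 0x92; 0x7C ⊕ 0x92 = 0xEE.
C2: E(K, 0xEE) = 0x07; 0x71 ⊕ 0x07 = 0x76.
C3: E(K, 0x76) = 0x8F; 0x8E ⊕ 0x8F = 0x01.
C4: E(K, 0x01) = 0x1A; 0x71 ⊕ 0x1A = 0x6B.

C0 = 0x79, C1 = 0xEE, C2 = 0x76, C3 = 0x01, C4 = 0x6B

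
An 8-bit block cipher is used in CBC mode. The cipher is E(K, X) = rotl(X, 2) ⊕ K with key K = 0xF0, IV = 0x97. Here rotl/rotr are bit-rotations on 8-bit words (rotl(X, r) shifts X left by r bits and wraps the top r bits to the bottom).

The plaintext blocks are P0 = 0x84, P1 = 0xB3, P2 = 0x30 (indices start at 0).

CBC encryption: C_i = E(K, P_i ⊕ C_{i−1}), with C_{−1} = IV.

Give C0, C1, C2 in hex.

C0 = 0xBC, C1 = 0xCC, C2 = 0x03

C0: P0 ⊕ 0x97 = 0x13; E(K, 0x13) = 0xBC.
C1: P1 ⊕ 0xBC = 0x0F; E(K, 0x0F) = 0xCC.
C2: P2 ⊕ 0xCC = 0xFC; E(K, 0xFC) = 0x03.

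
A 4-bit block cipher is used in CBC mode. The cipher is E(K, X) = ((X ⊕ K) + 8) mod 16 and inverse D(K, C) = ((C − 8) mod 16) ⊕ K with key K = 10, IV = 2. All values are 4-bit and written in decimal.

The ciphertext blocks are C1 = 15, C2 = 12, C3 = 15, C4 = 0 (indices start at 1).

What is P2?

CBC decryption: P_i = D(K, C_i) ⊕ C_{i−1}, with C_{0} = IV.
P2: D(K, 12) = 14; 14 ⊕ 15 = 1.

P2 = 1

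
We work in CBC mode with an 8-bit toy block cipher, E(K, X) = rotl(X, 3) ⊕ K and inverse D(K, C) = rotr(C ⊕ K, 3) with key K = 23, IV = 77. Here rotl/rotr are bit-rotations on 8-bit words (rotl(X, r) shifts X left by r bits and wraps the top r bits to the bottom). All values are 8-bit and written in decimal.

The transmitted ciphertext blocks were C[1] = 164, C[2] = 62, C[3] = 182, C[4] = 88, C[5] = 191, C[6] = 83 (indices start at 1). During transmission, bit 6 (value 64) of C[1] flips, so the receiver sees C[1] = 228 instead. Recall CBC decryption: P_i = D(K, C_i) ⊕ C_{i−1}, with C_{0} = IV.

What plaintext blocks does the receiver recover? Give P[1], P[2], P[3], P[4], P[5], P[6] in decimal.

Only C[1] changed, to 228. In CBC, a change in C_i garbles P_i and flips the same bit in P_{i+1}. Decrypting the received ciphertext:
P[1]: D(K, 228) = 126; 126 ⊕ 77 = 51.
P[2]: D(K, 62) = 37; 37 ⊕ 228 = 193.
P[3]: D(K, 182) = 52; 52 ⊕ 62 = 10.
P[4]: D(K, 88) = 233; 233 ⊕ 182 = 95.
P[5]: D(K, 191) = 21; 21 ⊕ 88 = 77.
P[6]: D(K, 83) = 136; 136 ⊕ 191 = 55.
Blocks that differ from the original plaintext: P[1], P[2].

P[1] = 51, P[2] = 193, P[3] = 10, P[4] = 95, P[5] = 77, P[6] = 55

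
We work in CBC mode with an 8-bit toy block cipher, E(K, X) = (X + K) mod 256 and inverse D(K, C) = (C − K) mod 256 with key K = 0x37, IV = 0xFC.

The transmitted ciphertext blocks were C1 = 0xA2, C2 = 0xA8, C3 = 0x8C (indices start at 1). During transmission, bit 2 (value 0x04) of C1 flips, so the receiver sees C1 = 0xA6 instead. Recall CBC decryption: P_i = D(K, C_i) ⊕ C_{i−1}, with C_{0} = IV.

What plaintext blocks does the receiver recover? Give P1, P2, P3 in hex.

Only C1 changed, to 0xA6. In CBC, a change in C_i garbles P_i and flips the same bit in P_{i+1}. Decrypting the received ciphertext:
P1: D(K, 0xA6) = 0x6F; 0x6F ⊕ 0xFC = 0x93.
P2: D(K, 0xA8) = 0x71; 0x71 ⊕ 0xA6 = 0xD7.
P3: D(K, 0x8C) = 0x55; 0x55 ⊕ 0xA8 = 0xFD.
Blocks that differ from the original plaintext: P1, P2.

P1 = 0x93, P2 = 0xD7, P3 = 0xFD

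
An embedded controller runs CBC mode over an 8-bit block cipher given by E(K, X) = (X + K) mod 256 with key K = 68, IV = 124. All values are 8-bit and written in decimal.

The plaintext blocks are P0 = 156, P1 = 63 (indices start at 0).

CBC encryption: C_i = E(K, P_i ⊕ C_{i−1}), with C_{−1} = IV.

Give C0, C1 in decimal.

C0 = 36, C1 = 95

C0: P0 ⊕ 124 = 224; E(K, 224) = 36.
C1: P1 ⊕ 36 = 27; E(K, 27) = 95.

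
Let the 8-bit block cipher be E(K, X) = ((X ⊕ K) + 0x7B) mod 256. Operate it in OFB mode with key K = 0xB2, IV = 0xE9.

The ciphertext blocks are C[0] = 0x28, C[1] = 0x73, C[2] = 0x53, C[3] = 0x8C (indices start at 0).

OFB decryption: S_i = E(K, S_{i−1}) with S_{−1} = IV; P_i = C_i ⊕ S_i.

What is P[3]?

P[0]: S = E(K, 0xE9) = 0xD6; 0x28 ⊕ 0xD6 = 0xFE.
P[1]: S = E(K, 0xD6) = 0xDF; 0x73 ⊕ 0xDF = 0xAC.
P[2]: S = E(K, 0xDF) = 0xE8; 0x53 ⊕ 0xE8 = 0xBB.
P[3]: S = E(K, 0xE8) = 0xD5; 0x8C ⊕ 0xD5 = 0x59.

P[3] = 0x59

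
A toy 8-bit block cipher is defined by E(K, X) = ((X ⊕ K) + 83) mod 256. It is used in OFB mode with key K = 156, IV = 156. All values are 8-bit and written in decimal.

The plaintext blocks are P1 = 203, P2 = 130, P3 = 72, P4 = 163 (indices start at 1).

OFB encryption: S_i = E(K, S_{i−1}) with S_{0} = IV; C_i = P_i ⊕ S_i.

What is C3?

C1: S = E(K, 156) = 83; 203 ⊕ 83 = 152.
C2: S = E(K, 83) = 34; 130 ⊕ 34 = 160.
C3: S = E(K, 34) = 17; 72 ⊕ 17 = 89.

C3 = 89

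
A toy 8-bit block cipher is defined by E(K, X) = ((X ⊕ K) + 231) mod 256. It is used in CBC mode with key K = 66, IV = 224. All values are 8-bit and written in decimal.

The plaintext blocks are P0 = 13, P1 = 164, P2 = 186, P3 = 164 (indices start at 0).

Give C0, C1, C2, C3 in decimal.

C0 = 150, C1 = 87, C2 = 150, C3 = 87

CBC encryption: C_i = E(K, P_i ⊕ C_{i−1}), with C_{−1} = IV.
C0: P0 ⊕ 224 = 237; E(K, 237) = 150.
C1: P1 ⊕ 150 = 50; E(K, 50) = 87.
C2: P2 ⊕ 87 = 237; E(K, 237) = 150.
C3: P3 ⊕ 150 = 50; E(K, 50) = 87.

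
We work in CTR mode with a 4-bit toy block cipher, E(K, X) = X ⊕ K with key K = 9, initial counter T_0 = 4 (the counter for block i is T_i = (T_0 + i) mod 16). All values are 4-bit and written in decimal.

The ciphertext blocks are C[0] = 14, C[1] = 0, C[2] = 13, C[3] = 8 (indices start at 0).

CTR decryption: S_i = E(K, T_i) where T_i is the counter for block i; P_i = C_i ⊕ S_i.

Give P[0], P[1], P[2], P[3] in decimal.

P[0] = 3, P[1] = 12, P[2] = 2, P[3] = 6

P[0]: T = 4, S = E(K, T) = 13; 14 ⊕ 13 = 3.
P[1]: T = 5, S = E(K, T) = 12; 0 ⊕ 12 = 12.
P[2]: T = 6, S = E(K, T) = 15; 13 ⊕ 15 = 2.
P[3]: T = 7, S = E(K, T) = 14; 8 ⊕ 14 = 6.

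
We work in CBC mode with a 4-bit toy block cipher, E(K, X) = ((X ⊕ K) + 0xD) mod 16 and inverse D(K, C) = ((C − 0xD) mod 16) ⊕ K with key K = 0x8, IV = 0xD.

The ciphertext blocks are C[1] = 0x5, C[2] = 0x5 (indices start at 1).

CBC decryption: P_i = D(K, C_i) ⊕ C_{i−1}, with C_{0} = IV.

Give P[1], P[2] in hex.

P[1] = 0xD, P[2] = 0x5

P[1]: D(K, 0x5) = 0x0; 0x0 ⊕ 0xD = 0xD.
P[2]: D(K, 0x5) = 0x0; 0x0 ⊕ 0x5 = 0x5.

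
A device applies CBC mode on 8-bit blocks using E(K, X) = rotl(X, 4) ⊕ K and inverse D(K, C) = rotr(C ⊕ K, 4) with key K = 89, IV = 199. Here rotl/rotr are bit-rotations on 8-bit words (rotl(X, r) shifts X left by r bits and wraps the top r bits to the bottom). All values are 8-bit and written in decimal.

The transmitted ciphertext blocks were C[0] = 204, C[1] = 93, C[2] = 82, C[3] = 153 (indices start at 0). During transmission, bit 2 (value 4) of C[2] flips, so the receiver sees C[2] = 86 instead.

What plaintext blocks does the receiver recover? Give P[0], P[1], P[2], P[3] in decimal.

P[0] = 158, P[1] = 140, P[2] = 173, P[3] = 90

CBC decryption: P_i = D(K, C_i) ⊕ C_{i−1}, with C_{−1} = IV.
Only C[2] changed, to 86. In CBC, a change in C_i garbles P_i and flips the same bit in P_{i+1}. Decrypting the received ciphertext:
P[0]: D(K, 204) = 89; 89 ⊕ 199 = 158.
P[1]: D(K, 93) = 64; 64 ⊕ 204 = 140.
P[2]: D(K, 86) = 240; 240 ⊕ 93 = 173.
P[3]: D(K, 153) = 12; 12 ⊕ 86 = 90.
Blocks that differ from the original plaintext: P[2], P[3].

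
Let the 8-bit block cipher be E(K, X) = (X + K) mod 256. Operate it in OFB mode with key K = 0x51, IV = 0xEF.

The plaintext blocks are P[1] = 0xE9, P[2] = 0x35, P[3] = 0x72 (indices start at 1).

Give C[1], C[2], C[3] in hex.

C[1] = 0xA9, C[2] = 0xA4, C[3] = 0x90

OFB encryption: S_i = E(K, S_{i−1}) with S_{0} = IV; C_i = P_i ⊕ S_i.
C[1]: S = E(K, 0xEF) = 0x40; 0xE9 ⊕ 0x40 = 0xA9.
C[2]: S = E(K, 0x40) = 0x91; 0x35 ⊕ 0x91 = 0xA4.
C[3]: S = E(K, 0x91) = 0xE2; 0x72 ⊕ 0xE2 = 0x90.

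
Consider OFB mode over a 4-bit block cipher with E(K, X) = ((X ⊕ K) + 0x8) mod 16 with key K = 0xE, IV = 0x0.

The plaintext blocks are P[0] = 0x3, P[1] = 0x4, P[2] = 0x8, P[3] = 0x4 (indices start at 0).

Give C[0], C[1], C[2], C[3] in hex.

OFB encryption: S_i = E(K, S_{i−1}) with S_{−1} = IV; C_i = P_i ⊕ S_i.
C[0]: S = E(K, 0x0) = 0x6; 0x3 ⊕ 0x6 = 0x5.
C[1]: S = E(K, 0x6) = 0x0; 0x4 ⊕ 0x0 = 0x4.
C[2]: S = E(K, 0x0) = 0x6; 0x8 ⊕ 0x6 = 0xE.
C[3]: S = E(K, 0x6) = 0x0; 0x4 ⊕ 0x0 = 0x4.

C[0] = 0x5, C[1] = 0x4, C[2] = 0xE, C[3] = 0x4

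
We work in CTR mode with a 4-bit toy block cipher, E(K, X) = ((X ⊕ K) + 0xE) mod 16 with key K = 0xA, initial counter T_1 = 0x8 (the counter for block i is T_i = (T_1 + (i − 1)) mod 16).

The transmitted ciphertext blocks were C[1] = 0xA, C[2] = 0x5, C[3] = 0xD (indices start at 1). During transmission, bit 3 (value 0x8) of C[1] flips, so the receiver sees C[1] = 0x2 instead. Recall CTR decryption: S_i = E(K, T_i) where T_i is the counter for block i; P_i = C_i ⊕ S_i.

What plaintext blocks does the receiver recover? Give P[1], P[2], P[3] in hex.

P[1] = 0x2, P[2] = 0x4, P[3] = 0x3

Only C[1] changed, to 0x2. In CTR, a change in C_i flips the same bit in P_i only; the keystream is unaffected. Decrypting the received ciphertext:
P[1]: T = 0x8, S = E(K, T) = 0x0; 0x2 ⊕ 0x0 = 0x2.
P[2]: T = 0x9, S = E(K, T) = 0x1; 0x5 ⊕ 0x1 = 0x4.
P[3]: T = 0xA, S = E(K, T) = 0xE; 0xD ⊕ 0xE = 0x3.
Blocks that differ from the original plaintext: P[1].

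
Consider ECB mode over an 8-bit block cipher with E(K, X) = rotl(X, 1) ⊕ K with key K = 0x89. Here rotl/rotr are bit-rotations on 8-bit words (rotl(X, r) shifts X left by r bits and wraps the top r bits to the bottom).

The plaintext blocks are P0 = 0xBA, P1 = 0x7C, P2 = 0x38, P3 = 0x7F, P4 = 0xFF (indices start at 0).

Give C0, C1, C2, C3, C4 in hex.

ECB encryption: C_i = E(K, P_i).
C0: E(K, 0xBA) = 0xFC.
C1: E(K, 0x7C) = 0x71.
C2: E(K, 0x38) = 0xF9.
C3: E(K, 0x7F) = 0x77.
C4: E(K, 0xFF) = 0x76.

C0 = 0xFC, C1 = 0x71, C2 = 0xF9, C3 = 0x77, C4 = 0x76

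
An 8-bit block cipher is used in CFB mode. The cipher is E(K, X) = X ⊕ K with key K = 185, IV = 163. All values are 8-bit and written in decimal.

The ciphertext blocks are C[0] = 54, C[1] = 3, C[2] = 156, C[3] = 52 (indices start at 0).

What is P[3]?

P[3] = 17

CFB decryption: P_i = C_i ⊕ E(K, C_{i−1}), with C_{−1} = IV.
P[3]: E(K, 156) = 37; 52 ⊕ 37 = 17.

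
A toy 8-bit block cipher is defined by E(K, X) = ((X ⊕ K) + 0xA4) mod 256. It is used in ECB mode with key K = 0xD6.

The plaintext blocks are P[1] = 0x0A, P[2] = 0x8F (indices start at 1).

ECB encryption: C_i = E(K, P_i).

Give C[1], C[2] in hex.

C[1]: E(K, 0x0A) = 0x80.
C[2]: E(K, 0x8F) = 0xFD.

C[1] = 0x80, C[2] = 0xFD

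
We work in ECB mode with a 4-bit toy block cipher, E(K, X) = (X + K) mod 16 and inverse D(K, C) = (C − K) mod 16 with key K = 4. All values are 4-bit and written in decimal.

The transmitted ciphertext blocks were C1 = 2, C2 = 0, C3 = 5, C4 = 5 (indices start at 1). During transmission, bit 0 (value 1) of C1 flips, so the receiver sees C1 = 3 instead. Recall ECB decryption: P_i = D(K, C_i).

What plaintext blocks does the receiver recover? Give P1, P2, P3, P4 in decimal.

Only C1 changed, to 3. In ECB, a change in C_i affects only P_i. Decrypting the received ciphertext:
P1: D(K, 3) = 15.
P2: D(K, 0) = 12.
P3: D(K, 5) = 1.
P4: D(K, 5) = 1.
Blocks that differ from the original plaintext: P1.

P1 = 15, P2 = 12, P3 = 1, P4 = 1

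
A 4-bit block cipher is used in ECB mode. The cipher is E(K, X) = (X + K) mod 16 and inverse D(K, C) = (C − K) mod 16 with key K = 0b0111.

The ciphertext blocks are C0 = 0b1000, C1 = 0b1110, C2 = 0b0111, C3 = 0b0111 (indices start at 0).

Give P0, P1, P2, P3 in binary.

ECB decryption: P_i = D(K, C_i).
P0: D(K, 0b1000) = 0b0001.
P1: D(K, 0b1110) = 0b0111.
P2: D(K, 0b0111) = 0b0000.
P3: D(K, 0b0111) = 0b0000.

P0 = 0b0001, P1 = 0b0111, P2 = 0b0000, P3 = 0b0000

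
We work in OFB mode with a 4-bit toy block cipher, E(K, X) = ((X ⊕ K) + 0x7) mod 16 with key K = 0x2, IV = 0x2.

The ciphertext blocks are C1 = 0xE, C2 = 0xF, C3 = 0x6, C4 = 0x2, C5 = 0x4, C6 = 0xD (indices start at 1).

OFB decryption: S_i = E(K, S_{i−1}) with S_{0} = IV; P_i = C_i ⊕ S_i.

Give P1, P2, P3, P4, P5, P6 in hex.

P1 = 0x9, P2 = 0x3, P3 = 0x3, P4 = 0xC, P5 = 0x7, P6 = 0x5

P1: S = E(K, 0x2) = 0x7; 0xE ⊕ 0x7 = 0x9.
P2: S = E(K, 0x7) = 0xC; 0xF ⊕ 0xC = 0x3.
P3: S = E(K, 0xC) = 0x5; 0x6 ⊕ 0x5 = 0x3.
P4: S = E(K, 0x5) = 0xE; 0x2 ⊕ 0xE = 0xC.
P5: S = E(K, 0xE) = 0x3; 0x4 ⊕ 0x3 = 0x7.
P6: S = E(K, 0x3) = 0x8; 0xD ⊕ 0x8 = 0x5.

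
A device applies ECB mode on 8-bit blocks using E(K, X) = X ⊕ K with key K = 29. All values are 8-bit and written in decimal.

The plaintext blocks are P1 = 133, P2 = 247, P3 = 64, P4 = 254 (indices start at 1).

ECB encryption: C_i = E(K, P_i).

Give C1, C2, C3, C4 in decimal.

C1 = 152, C2 = 234, C3 = 93, C4 = 227

C1: E(K, 133) = 152.
C2: E(K, 247) = 234.
C3: E(K, 64) = 93.
C4: E(K, 254) = 227.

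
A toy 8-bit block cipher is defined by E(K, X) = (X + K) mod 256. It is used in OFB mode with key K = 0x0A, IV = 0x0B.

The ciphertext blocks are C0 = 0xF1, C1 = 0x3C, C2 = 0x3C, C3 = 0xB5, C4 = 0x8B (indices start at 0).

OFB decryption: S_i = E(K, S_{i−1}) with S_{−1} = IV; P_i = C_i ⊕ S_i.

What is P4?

P0: S = E(K, 0x0B) = 0x15; 0xF1 ⊕ 0x15 = 0xE4.
P1: S = E(K, 0x15) = 0x1F; 0x3C ⊕ 0x1F = 0x23.
P2: S = E(K, 0x1F) = 0x29; 0x3C ⊕ 0x29 = 0x15.
P3: S = E(K, 0x29) = 0x33; 0xB5 ⊕ 0x33 = 0x86.
P4: S = E(K, 0x33) = 0x3D; 0x8B ⊕ 0x3D = 0xB6.

P4 = 0xB6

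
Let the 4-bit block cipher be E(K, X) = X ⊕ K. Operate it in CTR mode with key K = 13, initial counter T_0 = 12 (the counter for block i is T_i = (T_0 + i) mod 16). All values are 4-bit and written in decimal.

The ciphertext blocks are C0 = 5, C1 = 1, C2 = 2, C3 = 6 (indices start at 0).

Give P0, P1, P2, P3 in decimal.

CTR decryption: S_i = E(K, T_i) where T_i is the counter for block i; P_i = C_i ⊕ S_i.
P0: T = 12, S = E(K, T) = 1; 5 ⊕ 1 = 4.
P1: T = 13, S = E(K, T) = 0; 1 ⊕ 0 = 1.
P2: T = 14, S = E(K, T) = 3; 2 ⊕ 3 = 1.
P3: T = 15, S = E(K, T) = 2; 6 ⊕ 2 = 4.

P0 = 4, P1 = 1, P2 = 1, P3 = 4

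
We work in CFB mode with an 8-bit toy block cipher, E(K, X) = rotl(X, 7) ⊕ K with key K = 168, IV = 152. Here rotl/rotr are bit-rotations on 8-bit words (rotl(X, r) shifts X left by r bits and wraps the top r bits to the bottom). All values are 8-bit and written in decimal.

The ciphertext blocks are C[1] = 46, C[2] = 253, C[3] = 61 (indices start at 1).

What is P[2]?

CFB decryption: P_i = C_i ⊕ E(K, C_{i−1}), with C_{0} = IV.
P[2]: E(K, 46) = 191; 253 ⊕ 191 = 66.

P[2] = 66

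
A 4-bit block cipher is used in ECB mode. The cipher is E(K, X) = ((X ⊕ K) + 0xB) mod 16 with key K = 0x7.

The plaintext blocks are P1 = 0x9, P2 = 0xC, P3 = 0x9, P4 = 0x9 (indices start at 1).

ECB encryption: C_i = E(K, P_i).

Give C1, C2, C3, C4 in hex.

C1 = 0x9, C2 = 0x6, C3 = 0x9, C4 = 0x9

C1: E(K, 0x9) = 0x9.
C2: E(K, 0xC) = 0x6.
C3: E(K, 0x9) = 0x9.
C4: E(K, 0x9) = 0x9.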